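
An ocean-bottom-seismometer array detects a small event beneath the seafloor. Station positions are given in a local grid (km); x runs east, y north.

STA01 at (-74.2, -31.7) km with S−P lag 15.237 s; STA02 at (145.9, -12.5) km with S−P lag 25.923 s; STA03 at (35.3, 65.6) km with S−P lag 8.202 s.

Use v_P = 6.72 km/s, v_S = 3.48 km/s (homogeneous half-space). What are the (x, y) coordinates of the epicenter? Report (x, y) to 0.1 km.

-23.9 km east, 66.1 km north

Distance from S−P lag: d = Δt · v_P v_S / (v_P − v_S) = Δt · (6.72·3.48)/(6.72−3.48) ≈ 7.2178·Δt.
So d_STA01 = 109.98, d_STA02 = 187.11, d_STA03 = 59.20 km.
Circle about each station: (x + 74.2)² + (y + 31.7)² = 109.98²; (x − 145.9)² + (y + 12.5)² = 187.11²; (x − 35.3)² + (y − 65.6)² = 59.20².
Subtracting the STA01 equation from the STA02 and STA03 equations removes the quadratic terms:
440.2 x + 38.4 y = -7982.02
219.0 x + 194.6 y = 7629.88
Solving the 2×2 system: x ≈ -23.9, y ≈ 66.1 km.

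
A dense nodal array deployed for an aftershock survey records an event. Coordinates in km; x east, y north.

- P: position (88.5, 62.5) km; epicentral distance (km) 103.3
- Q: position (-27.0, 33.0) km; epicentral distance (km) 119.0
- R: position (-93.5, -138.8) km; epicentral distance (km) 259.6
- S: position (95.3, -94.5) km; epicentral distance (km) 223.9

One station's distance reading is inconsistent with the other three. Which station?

Solve using three stations at a time. Using P, R, S (subtract circle equations pairwise → linear system) gives (x, y) ≈ (-5.5, 105.5).
Distances from that point to each station vs reported:
  P: calculated 103.3 vs reported 103.3 → residual 0.0 km
  Q: calculated 75.6 vs reported 119.0 → residual 43.4 km
  R: calculated 259.6 vs reported 259.6 → residual 0.0 km
  S: calculated 223.9 vs reported 223.9 → residual 0.0 km
P, R, S are mutually consistent (residuals ≈ 0); Q is off by 43.4 km.

Q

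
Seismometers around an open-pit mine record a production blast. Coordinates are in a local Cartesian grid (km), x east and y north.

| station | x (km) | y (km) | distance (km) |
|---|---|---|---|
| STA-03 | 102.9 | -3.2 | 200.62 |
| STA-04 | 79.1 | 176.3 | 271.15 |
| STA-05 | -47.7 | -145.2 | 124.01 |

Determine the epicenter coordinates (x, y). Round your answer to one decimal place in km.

-95.8 km east, -30.9 km north

Circle about each station: (x − 102.9)² + (y + 3.2)² = 200.62²; (x − 79.1)² + (y − 176.3)² = 271.15²; (x + 47.7)² + (y + 145.2)² = 124.01².
Subtracting the STA-03 equation from the STA-04 and STA-05 equations removes the quadratic terms:
-47.6 x + 359.0 y = -6534.09
-301.2 x − 284.0 y = 37629.58
Solving the 2×2 system: x ≈ -95.8, y ≈ -30.9 km.
Check against STA-03 (with the unrounded x, y): √((x − 102.9)²+(y + 3.2)²) = 200.62 ≈ 200.62 km. ✓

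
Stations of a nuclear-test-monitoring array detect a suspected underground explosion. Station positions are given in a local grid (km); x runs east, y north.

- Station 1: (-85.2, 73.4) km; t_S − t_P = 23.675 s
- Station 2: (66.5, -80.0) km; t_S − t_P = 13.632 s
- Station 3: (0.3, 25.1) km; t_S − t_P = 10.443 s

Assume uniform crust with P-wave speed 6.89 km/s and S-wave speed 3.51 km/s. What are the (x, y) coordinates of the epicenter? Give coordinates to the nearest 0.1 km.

74.6 km east, 17.2 km north

Distance from S−P lag: d = Δt · v_P v_S / (v_P − v_S) = Δt · (6.89·3.51)/(6.89−3.51) ≈ 7.1550·Δt.
So d_Station 1 = 169.39, d_Station 2 = 97.54, d_Station 3 = 74.72 km.
Circle about each station: (x + 85.2)² + (y − 73.4)² = 169.39²; (x − 66.5)² + (y + 80.0)² = 97.54²; (x − 0.3)² + (y − 25.1)² = 74.72².
Subtracting the Station 1 equation from the Station 2 and Station 3 equations removes the quadratic terms:
303.4 x − 306.8 y = 17354.57
171.0 x − 96.6 y = 11093.39
Solving the 2×2 system: x ≈ 74.6, y ≈ 17.2 km.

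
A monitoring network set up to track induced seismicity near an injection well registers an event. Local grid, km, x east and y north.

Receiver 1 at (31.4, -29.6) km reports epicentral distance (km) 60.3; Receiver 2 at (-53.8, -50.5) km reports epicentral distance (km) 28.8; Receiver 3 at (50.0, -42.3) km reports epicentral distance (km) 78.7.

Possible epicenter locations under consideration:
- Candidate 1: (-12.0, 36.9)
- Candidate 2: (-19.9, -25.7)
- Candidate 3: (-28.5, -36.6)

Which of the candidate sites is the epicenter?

For each candidate, compare |candidate − station| to the reported distance:
Candidate 1: residuals Receiver 1 19.1, Receiver 2 68.1, Receiver 3 21.9 → max 68.1 km
Candidate 2: residuals Receiver 1 8.9, Receiver 2 13.2, Receiver 3 6.9 → max 13.2 km
Candidate 3: residuals Receiver 1 0.0, Receiver 2 0.1, Receiver 3 0.0 → max 0.1 km
Only Candidate 3 has all residuals ≈ 0.

Candidate 3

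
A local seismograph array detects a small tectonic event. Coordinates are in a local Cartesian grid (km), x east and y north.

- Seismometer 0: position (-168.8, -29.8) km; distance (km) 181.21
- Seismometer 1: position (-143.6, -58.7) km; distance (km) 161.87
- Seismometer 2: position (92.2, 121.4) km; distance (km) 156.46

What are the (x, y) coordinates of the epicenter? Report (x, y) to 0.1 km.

Circle about each station: (x + 168.8)² + (y + 29.8)² = 181.21²; (x + 143.6)² + (y + 58.7)² = 161.87²; (x − 92.2)² + (y − 121.4)² = 156.46².
Subtracting the Seismometer 0 equation from the Seismometer 1 and Seismometer 2 equations removes the quadratic terms:
50.4 x − 57.8 y = 1320.34
522.0 x + 302.4 y = 2214.65
Solving the 2×2 system: x ≈ 11.6, y ≈ -12.7 km.

(11.6, -12.7)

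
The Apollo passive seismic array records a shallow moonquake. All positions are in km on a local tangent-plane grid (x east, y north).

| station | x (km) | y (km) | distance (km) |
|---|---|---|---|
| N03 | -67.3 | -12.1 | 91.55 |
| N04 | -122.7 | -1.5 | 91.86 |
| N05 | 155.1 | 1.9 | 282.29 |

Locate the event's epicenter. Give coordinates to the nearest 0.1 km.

Circle about each station: (x + 67.3)² + (y + 12.1)² = 91.55²; (x + 122.7)² + (y + 1.5)² = 91.86²; (x − 155.1)² + (y − 1.9)² = 282.29².
Subtracting the N03 equation from the N04 and N05 equations removes the quadratic terms:
-110.8 x + 21.2 y = 10324.98
444.8 x + 28.0 y = -51922.32
Solving the 2×2 system: x ≈ -110.9, y ≈ -92.6 km.

x ≈ -110.9 km, y ≈ -92.6 km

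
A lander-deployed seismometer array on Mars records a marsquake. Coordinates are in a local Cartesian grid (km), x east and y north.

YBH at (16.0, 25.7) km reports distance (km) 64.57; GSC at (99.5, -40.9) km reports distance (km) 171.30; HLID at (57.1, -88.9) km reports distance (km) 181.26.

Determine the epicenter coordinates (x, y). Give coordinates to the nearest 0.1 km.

Circle about each station: (x − 16.0)² + (y − 25.7)² = 64.57²; (x − 99.5)² + (y + 40.9)² = 171.30²; (x − 57.1)² + (y + 88.9)² = 181.26².
Subtracting pairs of circle equations eliminates x²+y² and gives linear equations (the radical axes):
167.0 x − 133.2 y = -14517.84
82.2 x − 229.2 y = -18438.77
Solving the 2×2 system: x ≈ -31.9, y ≈ 69.0 km.
Check against YBH (with the unrounded x, y): √((x − 16.0)²+(y − 25.7)²) = 64.57 ≈ 64.57 km. ✓

(-31.9, 69.0)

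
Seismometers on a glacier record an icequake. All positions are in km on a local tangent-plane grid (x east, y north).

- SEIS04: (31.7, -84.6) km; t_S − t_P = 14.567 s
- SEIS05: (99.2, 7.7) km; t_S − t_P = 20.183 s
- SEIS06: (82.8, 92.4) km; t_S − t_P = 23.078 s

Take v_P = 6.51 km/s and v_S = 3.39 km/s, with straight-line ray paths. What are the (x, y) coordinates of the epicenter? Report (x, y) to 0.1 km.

x ≈ -42.1 km, y ≈ -12.7 km

Distance from S−P lag: d = Δt · v_P v_S / (v_P − v_S) = Δt · (6.51·3.39)/(6.51−3.39) ≈ 7.0734·Δt.
So d_SEIS04 = 103.04, d_SEIS05 = 142.76, d_SEIS06 = 163.24 km.
Circle about each station: (x − 31.7)² + (y + 84.6)² = 103.04²; (x − 99.2)² + (y − 7.7)² = 142.76²; (x − 82.8)² + (y − 92.4)² = 163.24².
Subtracting the SEIS04 equation from the SEIS05 and SEIS06 equations removes the quadratic terms:
135.0 x + 184.6 y = -8025.30
102.2 x + 354.0 y = -8798.51
Solving the 2×2 system: x ≈ -42.1, y ≈ -12.7 km.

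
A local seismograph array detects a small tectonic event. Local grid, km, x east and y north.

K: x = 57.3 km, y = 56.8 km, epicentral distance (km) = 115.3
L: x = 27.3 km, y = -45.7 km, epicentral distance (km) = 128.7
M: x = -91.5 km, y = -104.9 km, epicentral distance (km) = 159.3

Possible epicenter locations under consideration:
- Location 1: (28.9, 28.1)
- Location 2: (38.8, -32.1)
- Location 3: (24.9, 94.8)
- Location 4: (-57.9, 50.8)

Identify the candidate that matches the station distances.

Location 4

For each candidate, compare |candidate − station| to the reported distance:
Location 1: residuals K 74.9, L 54.9, M 20.1 → max 74.9 km
Location 2: residuals K 24.5, L 110.9, M 10.0 → max 110.9 km
Location 3: residuals K 65.4, L 11.8, M 71.8 → max 71.8 km
Location 4: residuals K 0.1, L 0.0, M 0.0 → max 0.1 km
Only Location 4 has all residuals ≈ 0.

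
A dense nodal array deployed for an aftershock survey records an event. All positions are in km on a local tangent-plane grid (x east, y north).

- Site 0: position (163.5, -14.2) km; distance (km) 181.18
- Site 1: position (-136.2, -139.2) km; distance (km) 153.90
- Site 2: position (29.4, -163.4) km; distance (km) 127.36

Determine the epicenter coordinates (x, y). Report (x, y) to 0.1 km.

Circle about each station: (x − 163.5)² + (y + 14.2)² = 181.18²; (x + 136.2)² + (y + 139.2)² = 153.90²; (x − 29.4)² + (y + 163.4)² = 127.36².
Subtracting the Site 0 equation from the Site 1 and Site 2 equations removes the quadratic terms:
-599.4 x − 250.0 y = 20134.17
-268.2 x − 298.4 y = 17235.65
Solving the 2×2 system: x ≈ -15.2, y ≈ -44.1 km.
Check against Site 0 (with the unrounded x, y): √((x − 163.5)²+(y + 14.2)²) = 181.18 ≈ 181.18 km. ✓

-15.2 km east, -44.1 km north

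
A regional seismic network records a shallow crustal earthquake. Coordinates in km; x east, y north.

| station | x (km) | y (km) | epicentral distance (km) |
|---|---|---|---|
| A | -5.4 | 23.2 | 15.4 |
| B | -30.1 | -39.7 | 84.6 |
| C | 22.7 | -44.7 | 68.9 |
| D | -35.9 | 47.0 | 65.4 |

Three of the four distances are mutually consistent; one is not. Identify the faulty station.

A

Solve using three stations at a time. Using B, C, D (subtract circle equations pairwise → linear system) gives (x, y) ≈ (25.4, 24.2).
Distances from that point to each station vs reported:
  A: calculated 30.8 vs reported 15.4 → residual 15.4 km
  B: calculated 84.6 vs reported 84.6 → residual 0.0 km
  C: calculated 68.9 vs reported 68.9 → residual 0.0 km
  D: calculated 65.4 vs reported 65.4 → residual 0.0 km
B, C, D are mutually consistent (residuals ≈ 0); A is off by 15.4 km.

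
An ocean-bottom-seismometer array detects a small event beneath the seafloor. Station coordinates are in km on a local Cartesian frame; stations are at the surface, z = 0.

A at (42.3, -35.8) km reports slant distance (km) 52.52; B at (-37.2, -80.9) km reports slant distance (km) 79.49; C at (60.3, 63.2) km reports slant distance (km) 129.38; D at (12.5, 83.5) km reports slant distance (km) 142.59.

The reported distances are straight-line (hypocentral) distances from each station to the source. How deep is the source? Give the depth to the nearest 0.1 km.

Each station gives a sphere (x−x_i)² + (y−y_i)² + z² = d_i² (stations at z=0).
Subtracting the A sphere from B and C: z² cancels, leaving linear equations in x and y:
-159.0 x − 90.2 y = 1297.41
36.0 x + 198.0 y = -9421.43
Solving: x ≈ 21.000, y ≈ -51.401 km (keep extra digits for the depth step; rounded: 21.0, -51.4).
Then from the A sphere: z² = 52.52² − (x − 42.3)² − (y + 35.8)² with x = 21.000, y = -51.401, so z ≈ 45.401 ≈ 45.4 km.

z ≈ 45.4 km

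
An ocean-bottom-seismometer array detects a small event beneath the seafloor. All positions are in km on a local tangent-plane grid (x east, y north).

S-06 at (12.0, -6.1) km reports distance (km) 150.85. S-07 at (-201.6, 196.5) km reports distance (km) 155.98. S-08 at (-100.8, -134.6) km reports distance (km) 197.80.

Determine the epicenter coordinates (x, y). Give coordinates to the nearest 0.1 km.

Circle about each station: (x − 12.0)² + (y + 6.1)² = 150.85²; (x + 201.6)² + (y − 196.5)² = 155.98²; (x + 100.8)² + (y + 134.6)² = 197.80².
Subtracting the S-06 equation from the S-07 and S-08 equations removes the quadratic terms:
-427.2 x + 405.2 y = 77499.56
-225.6 x − 257.0 y = 11727.47
Solving the 2×2 system: x ≈ -122.6, y ≈ 62.0 km.
Check against S-06 (with the unrounded x, y): √((x − 12.0)²+(y + 6.1)²) = 150.85 ≈ 150.85 km. ✓

(-122.6, 62.0)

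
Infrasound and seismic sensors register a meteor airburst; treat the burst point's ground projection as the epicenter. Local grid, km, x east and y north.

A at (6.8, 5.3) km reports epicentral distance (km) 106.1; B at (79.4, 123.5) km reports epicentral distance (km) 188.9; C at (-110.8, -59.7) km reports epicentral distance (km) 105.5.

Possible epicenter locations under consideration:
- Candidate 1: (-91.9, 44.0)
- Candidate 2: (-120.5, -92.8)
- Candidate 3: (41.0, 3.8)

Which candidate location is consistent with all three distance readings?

For each candidate, compare |candidate − station| to the reported distance:
Candidate 1: residuals A 0.1, B 0.1, C 0.1 → max 0.1 km
Candidate 2: residuals A 54.6, B 105.6, C 71.0 → max 105.6 km
Candidate 3: residuals A 71.9, B 63.2, C 59.0 → max 71.9 km
Only Candidate 1 has all residuals ≈ 0.

Candidate 1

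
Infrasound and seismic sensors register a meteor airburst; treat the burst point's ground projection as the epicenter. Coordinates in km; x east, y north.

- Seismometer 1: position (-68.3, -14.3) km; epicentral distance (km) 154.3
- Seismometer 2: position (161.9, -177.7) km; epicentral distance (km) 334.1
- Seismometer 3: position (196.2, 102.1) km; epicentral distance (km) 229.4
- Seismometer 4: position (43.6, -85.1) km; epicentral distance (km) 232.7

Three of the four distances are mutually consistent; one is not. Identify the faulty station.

Solve using three stations at a time. Using Seismometer 1, Seismometer 3, Seismometer 4 (subtract circle equations pairwise → linear system) gives (x, y) ≈ (-30.8, 135.4).
Distances from that point to each station vs reported:
  Seismometer 1: calculated 154.3 vs reported 154.3 → residual 0.0 km
  Seismometer 2: calculated 367.7 vs reported 334.1 → residual 33.6 km
  Seismometer 3: calculated 229.4 vs reported 229.4 → residual 0.0 km
  Seismometer 4: calculated 232.7 vs reported 232.7 → residual 0.0 km
Seismometer 1, Seismometer 3, Seismometer 4 are mutually consistent (residuals ≈ 0); Seismometer 2 is off by 33.6 km.

Seismometer 2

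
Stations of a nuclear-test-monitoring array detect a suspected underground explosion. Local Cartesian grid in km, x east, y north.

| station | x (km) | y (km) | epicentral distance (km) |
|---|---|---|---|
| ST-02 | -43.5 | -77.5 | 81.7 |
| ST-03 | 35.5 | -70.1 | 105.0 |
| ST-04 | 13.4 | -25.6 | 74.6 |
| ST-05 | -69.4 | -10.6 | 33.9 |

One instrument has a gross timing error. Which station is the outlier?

ST-04

Solve using three stations at a time. Using ST-02, ST-03, ST-05 (subtract circle equations pairwise → linear system) gives (x, y) ≈ (-38.8, 4.1).
Distances from that point to each station vs reported:
  ST-02: calculated 81.7 vs reported 81.7 → residual 0.0 km
  ST-03: calculated 105.0 vs reported 105.0 → residual 0.0 km
  ST-04: calculated 60.1 vs reported 74.6 → residual 14.5 km
  ST-05: calculated 33.9 vs reported 33.9 → residual 0.0 km
ST-02, ST-03, ST-05 are mutually consistent (residuals ≈ 0); ST-04 is off by 14.5 km.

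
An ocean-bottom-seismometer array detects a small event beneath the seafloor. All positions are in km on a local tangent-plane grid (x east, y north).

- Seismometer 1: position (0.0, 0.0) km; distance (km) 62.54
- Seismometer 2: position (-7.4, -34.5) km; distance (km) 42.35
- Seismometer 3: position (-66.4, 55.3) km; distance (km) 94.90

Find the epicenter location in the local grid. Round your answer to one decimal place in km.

-49.6 km east, -38.1 km north

Circle about each station: x² + y² = 62.54²; (x + 7.4)² + (y + 34.5)² = 42.35²; (x + 66.4)² + (y − 55.3)² = 94.90².
Subtracting pairs of circle equations eliminates x²+y² and gives linear equations (the radical axes):
-14.8 x − 69.0 y = 3362.74
-132.8 x + 110.6 y = 2372.29
Solving the 2×2 system: x ≈ -49.6, y ≈ -38.1 km.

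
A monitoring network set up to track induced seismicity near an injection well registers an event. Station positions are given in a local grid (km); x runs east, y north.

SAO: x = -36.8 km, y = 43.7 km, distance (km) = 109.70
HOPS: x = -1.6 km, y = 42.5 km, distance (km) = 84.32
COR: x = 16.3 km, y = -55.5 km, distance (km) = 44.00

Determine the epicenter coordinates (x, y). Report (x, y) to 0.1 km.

Circle about each station: (x + 36.8)² + (y − 43.7)² = 109.70²; (x + 1.6)² + (y − 42.5)² = 84.32²; (x − 16.3)² + (y + 55.5)² = 44.00².
Subtracting the SAO equation from the HOPS and COR equations removes the quadratic terms:
70.4 x − 2.4 y = 3469.11
106.2 x − 198.4 y = 10180.10
Solving the 2×2 system: x ≈ 48.4, y ≈ -25.4 km.
Check against SAO (with the unrounded x, y): √((x + 36.8)²+(y − 43.7)²) = 109.71 ≈ 109.70 km. ✓

x ≈ 48.4 km, y ≈ -25.4 km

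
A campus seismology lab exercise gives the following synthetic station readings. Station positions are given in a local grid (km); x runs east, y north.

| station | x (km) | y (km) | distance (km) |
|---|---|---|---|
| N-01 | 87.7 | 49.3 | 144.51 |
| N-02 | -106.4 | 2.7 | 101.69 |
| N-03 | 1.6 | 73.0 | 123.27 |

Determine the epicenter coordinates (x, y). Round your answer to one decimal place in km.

-18.6 km east, -48.6 km north

Circle about each station: (x − 87.7)² + (y − 49.3)² = 144.51²; (x + 106.4)² + (y − 2.7)² = 101.69²; (x − 1.6)² + (y − 73.0)² = 123.27².
Subtracting pairs of circle equations eliminates x²+y² and gives linear equations (the radical axes):
-388.2 x − 93.2 y = 11748.75
-172.2 x + 47.4 y = 897.43
Solving the 2×2 system: x ≈ -18.6, y ≈ -48.6 km.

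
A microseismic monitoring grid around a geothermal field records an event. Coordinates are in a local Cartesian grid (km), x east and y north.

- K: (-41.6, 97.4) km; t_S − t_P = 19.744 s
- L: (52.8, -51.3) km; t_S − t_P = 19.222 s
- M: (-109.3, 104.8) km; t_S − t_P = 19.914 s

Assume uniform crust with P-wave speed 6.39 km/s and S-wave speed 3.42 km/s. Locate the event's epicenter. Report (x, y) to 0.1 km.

Distance from S−P lag: d = Δt · v_P v_S / (v_P − v_S) = Δt · (6.39·3.42)/(6.39−3.42) ≈ 7.3582·Δt.
So d_K = 145.28, d_L = 141.44, d_M = 146.53 km.
Circle about each station: (x + 41.6)² + (y − 97.4)² = 145.28²; (x − 52.8)² + (y + 51.3)² = 141.44²; (x + 109.3)² + (y − 104.8)² = 146.53².
Subtracting pairs of circle equations eliminates x²+y² and gives linear equations (the radical axes):
188.8 x − 297.4 y = -4696.79
-135.4 x + 14.8 y = 11347.45
Solving the 2×2 system: x ≈ -88.2, y ≈ -40.2 km.

(-88.2, -40.2)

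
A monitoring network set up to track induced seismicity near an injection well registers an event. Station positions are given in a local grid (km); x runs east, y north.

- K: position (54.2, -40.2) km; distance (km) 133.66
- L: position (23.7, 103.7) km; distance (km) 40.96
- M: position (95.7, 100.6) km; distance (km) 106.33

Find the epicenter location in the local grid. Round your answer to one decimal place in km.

(-8.2, 78.0)

Circle about each station: (x − 54.2)² + (y + 40.2)² = 133.66²; (x − 23.7)² + (y − 103.7)² = 40.96²; (x − 95.7)² + (y − 100.6)² = 106.33².
Subtracting pairs of circle equations eliminates x²+y² and gives linear equations (the radical axes):
-61.0 x + 287.8 y = 22948.97
83.0 x + 281.6 y = 21284.10
Solving the 2×2 system: x ≈ -8.2, y ≈ 78.0 km.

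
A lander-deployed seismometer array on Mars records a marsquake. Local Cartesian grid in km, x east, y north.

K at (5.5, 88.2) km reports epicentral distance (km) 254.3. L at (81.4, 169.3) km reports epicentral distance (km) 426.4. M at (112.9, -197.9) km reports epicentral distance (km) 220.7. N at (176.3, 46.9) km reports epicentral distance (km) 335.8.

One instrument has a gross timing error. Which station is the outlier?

L

Solve using three stations at a time. Using K, M, N (subtract circle equations pairwise → linear system) gives (x, y) ≈ (-100.7, -142.8).
Distances from that point to each station vs reported:
  K: calculated 254.2 vs reported 254.3 → residual 0.1 km
  L: calculated 361.4 vs reported 426.4 → residual 65.0 km
  M: calculated 220.6 vs reported 220.7 → residual 0.1 km
  N: calculated 335.8 vs reported 335.8 → residual 0.0 km
K, M, N are mutually consistent (residuals ≈ 0); L is off by 65.0 km.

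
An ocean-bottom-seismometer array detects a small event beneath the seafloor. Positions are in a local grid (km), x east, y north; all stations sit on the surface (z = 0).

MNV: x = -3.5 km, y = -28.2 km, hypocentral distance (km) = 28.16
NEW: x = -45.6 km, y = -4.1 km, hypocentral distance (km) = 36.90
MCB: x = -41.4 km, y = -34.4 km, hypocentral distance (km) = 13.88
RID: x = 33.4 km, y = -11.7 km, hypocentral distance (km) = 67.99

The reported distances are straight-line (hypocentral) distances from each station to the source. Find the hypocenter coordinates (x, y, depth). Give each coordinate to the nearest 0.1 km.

Each station gives a sphere (x−x_i)² + (y−y_i)² + z² = d_i² (stations at z=0).
Subtracting the MNV sphere from NEW and MCB: z² cancels, leaving linear equations in x and y:
-84.2 x + 48.2 y = 720.06
-75.8 x − 12.4 y = 2690.16
Solving: x ≈ -29.503, y ≈ -36.600 km (keep extra digits for the depth step; rounded: -29.5, -36.6).
Then from the MNV sphere: z² = 28.16² − (x + 3.5)² − (y + 28.2)² with x = -29.503, y = -36.600, so z ≈ 6.802 ≈ 6.8 km.
Check against RID (with the unrounded solution): distance 67.99 ≈ 67.99 km. ✓

x ≈ -29.5 km, y ≈ -36.6 km, depth ≈ 6.8 km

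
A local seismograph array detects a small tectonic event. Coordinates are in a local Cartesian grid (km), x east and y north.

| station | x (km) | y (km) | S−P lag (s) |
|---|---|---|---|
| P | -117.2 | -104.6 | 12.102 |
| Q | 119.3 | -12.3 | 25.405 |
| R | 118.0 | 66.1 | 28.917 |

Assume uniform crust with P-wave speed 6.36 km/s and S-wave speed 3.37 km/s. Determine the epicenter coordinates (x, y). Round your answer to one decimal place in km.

Distance from S−P lag: d = Δt · v_P v_S / (v_P − v_S) = Δt · (6.36·3.37)/(6.36−3.37) ≈ 7.1683·Δt.
So d_P = 86.75, d_Q = 182.11, d_R = 207.29 km.
Circle about each station: (x + 117.2)² + (y + 104.6)² = 86.75²; (x − 119.3)² + (y + 12.3)² = 182.11²; (x − 118.0)² + (y − 66.1)² = 207.29².
Subtracting pairs of circle equations eliminates x²+y² and gives linear equations (the radical axes):
473.0 x + 184.6 y = -35931.71
470.4 x + 341.4 y = -41827.37
Solving the 2×2 system: x ≈ -60.9, y ≈ -38.6 km.
Check against P (with the unrounded x, y): √((x + 117.2)²+(y + 104.6)²) = 86.75 ≈ 86.75 km. ✓

x ≈ -60.9 km, y ≈ -38.6 km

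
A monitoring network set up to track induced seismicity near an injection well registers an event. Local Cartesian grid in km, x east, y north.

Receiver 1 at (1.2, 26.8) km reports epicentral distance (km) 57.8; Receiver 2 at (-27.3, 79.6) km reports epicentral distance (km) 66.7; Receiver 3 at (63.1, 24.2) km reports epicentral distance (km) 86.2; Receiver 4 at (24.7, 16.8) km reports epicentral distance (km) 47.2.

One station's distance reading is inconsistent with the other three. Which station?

Receiver 1

Solve using three stations at a time. Using Receiver 2, Receiver 3, Receiver 4 (subtract circle equations pairwise → linear system) gives (x, y) ≈ (-22.4, 13.0).
Distances from that point to each station vs reported:
  Receiver 1: calculated 27.3 vs reported 57.8 → residual 30.5 km
  Receiver 2: calculated 66.7 vs reported 66.7 → residual 0.0 km
  Receiver 3: calculated 86.2 vs reported 86.2 → residual 0.0 km
  Receiver 4: calculated 47.3 vs reported 47.2 → residual 0.1 km
Receiver 2, Receiver 3, Receiver 4 are mutually consistent (residuals ≈ 0); Receiver 1 is off by 30.5 km.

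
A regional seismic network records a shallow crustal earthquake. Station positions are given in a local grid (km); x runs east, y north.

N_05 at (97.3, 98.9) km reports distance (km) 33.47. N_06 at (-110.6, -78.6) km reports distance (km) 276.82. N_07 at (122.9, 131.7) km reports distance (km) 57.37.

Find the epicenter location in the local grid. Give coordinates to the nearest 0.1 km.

Circle about each station: (x − 97.3)² + (y − 98.9)² = 33.47²; (x + 110.6)² + (y + 78.6)² = 276.82²; (x − 122.9)² + (y − 131.7)² = 57.37².
Subtracting pairs of circle equations eliminates x²+y² and gives linear equations (the radical axes):
-415.8 x − 355.0 y = -76347.25
51.2 x + 65.6 y = 11029.72
Solving the 2×2 system: x ≈ 120.1, y ≈ 74.4 km.

120.1 km east, 74.4 km north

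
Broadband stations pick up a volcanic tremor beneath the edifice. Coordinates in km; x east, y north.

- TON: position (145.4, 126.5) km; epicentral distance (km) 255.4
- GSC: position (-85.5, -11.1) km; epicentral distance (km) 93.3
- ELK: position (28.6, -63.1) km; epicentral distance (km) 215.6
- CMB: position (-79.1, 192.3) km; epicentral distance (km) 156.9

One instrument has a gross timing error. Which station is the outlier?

TON

Solve using three stations at a time. Using GSC, ELK, CMB (subtract circle equations pairwise → linear system) gives (x, y) ≈ (-152.6, 53.7).
Distances from that point to each station vs reported:
  TON: calculated 306.8 vs reported 255.4 → residual 51.4 km
  GSC: calculated 93.3 vs reported 93.3 → residual 0.0 km
  ELK: calculated 215.6 vs reported 215.6 → residual 0.0 km
  CMB: calculated 156.9 vs reported 156.9 → residual 0.0 km
GSC, ELK, CMB are mutually consistent (residuals ≈ 0); TON is off by 51.4 km.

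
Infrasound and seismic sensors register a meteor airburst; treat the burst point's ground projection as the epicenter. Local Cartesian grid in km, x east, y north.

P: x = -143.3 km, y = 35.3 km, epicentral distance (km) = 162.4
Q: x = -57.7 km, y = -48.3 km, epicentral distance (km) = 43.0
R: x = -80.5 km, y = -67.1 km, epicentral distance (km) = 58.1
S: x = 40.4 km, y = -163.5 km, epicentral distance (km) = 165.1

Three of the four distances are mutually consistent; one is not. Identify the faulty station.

Solve using three stations at a time. Using P, Q, R (subtract circle equations pairwise → linear system) gives (x, y) ≈ (-22.6, -73.5).
Distances from that point to each station vs reported:
  P: calculated 162.4 vs reported 162.4 → residual 0.0 km
  Q: calculated 43.2 vs reported 43.0 → residual 0.2 km
  R: calculated 58.2 vs reported 58.1 → residual 0.1 km
  S: calculated 109.9 vs reported 165.1 → residual 55.2 km
P, Q, R are mutually consistent (residuals ≈ 0); S is off by 55.2 km.

S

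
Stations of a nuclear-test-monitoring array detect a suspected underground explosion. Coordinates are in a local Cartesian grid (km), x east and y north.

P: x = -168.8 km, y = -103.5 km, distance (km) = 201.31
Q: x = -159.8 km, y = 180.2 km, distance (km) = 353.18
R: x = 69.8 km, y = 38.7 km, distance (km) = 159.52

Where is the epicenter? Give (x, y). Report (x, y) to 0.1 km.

x ≈ 32.1 km, y ≈ -116.3 km

Circle about each station: (x + 168.8)² + (y + 103.5)² = 201.31²; (x + 159.8)² + (y − 180.2)² = 353.18²; (x − 69.8)² + (y − 38.7)² = 159.52².
Subtracting pairs of circle equations eliminates x²+y² and gives linear equations (the radical axes):
18.0 x + 567.4 y = -65408.01
477.2 x + 284.4 y = -17756.87
Solving the 2×2 system: x ≈ 32.1, y ≈ -116.3 km.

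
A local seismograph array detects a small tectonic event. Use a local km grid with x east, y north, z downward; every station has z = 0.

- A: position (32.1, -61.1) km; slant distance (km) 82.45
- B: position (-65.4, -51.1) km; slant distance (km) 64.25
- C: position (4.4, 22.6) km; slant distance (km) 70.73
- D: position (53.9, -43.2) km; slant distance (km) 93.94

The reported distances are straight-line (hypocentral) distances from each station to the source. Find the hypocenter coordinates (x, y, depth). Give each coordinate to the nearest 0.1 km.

(-27.0, -23.5, 43.5)

Each station gives a sphere (x−x_i)² + (y−y_i)² + z² = d_i² (stations at z=0).
Subtracting the A sphere from B and C: z² cancels, leaving linear equations in x and y:
-195.0 x + 20.0 y = 4794.69
-55.4 x + 167.4 y = -2438.23
Solving: x ≈ -26.998, y ≈ -23.500 km (keep extra digits for the depth step; rounded: -27.0, -23.5).
Then from the A sphere: z² = 82.45² − (x − 32.1)² − (y + 61.1)² with x = -26.998, y = -23.500, so z ≈ 43.493 ≈ 43.5 km.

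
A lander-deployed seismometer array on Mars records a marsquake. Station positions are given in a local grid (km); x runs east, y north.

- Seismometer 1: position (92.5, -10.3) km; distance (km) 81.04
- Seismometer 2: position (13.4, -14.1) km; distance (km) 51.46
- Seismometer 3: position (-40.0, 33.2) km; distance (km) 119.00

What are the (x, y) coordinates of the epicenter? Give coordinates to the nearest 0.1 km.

Circle about each station: (x − 92.5)² + (y + 10.3)² = 81.04²; (x − 13.4)² + (y + 14.1)² = 51.46²; (x + 40.0)² + (y − 33.2)² = 119.00².
Subtracting the Seismometer 1 equation from the Seismometer 2 and Seismometer 3 equations removes the quadratic terms:
-158.2 x − 7.6 y = -4364.62
-265.0 x + 87.0 y = -13553.62
Solving the 2×2 system: x ≈ 30.6, y ≈ -62.6 km.
Check against Seismometer 1 (with the unrounded x, y): √((x − 92.5)²+(y + 10.3)²) = 81.03 ≈ 81.04 km. ✓

(30.6, -62.6)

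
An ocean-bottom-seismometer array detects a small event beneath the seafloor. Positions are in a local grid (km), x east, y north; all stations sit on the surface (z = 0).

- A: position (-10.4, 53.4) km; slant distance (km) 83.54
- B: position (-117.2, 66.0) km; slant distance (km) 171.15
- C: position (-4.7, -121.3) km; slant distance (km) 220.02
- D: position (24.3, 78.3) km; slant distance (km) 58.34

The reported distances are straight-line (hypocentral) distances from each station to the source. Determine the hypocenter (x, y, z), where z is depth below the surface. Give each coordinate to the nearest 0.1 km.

x ≈ 43.8 km, y ≈ 86.3 km, depth ≈ 54.4 km

Each station gives a sphere (x−x_i)² + (y−y_i)² + z² = d_i² (stations at z=0).
Subtracting the A sphere from B and C: z² cancels, leaving linear equations in x and y:
-213.6 x + 25.2 y = -7181.27
11.4 x − 349.4 y = -29653.81
Solving: x ≈ 43.802, y ≈ 86.300 km (keep extra digits for the depth step; rounded: 43.8, 86.3).
Then from the A sphere: z² = 83.54² − (x + 10.4)² − (y − 53.4)² with x = 43.802, y = 86.300, so z ≈ 54.394 ≈ 54.4 km.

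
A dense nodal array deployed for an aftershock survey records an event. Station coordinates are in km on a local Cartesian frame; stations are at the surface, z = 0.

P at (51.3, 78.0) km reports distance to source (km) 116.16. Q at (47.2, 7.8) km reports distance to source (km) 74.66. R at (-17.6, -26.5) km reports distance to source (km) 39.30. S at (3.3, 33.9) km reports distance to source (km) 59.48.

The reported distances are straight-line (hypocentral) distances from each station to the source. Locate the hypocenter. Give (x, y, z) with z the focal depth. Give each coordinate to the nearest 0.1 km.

Each station gives a sphere (x−x_i)² + (y−y_i)² + z² = d_i² (stations at z=0).
Subtracting the P sphere from Q and R: z² cancels, leaving linear equations in x and y:
-8.2 x − 140.4 y = 1492.02
-137.8 x − 209.0 y = 4244.98
Solving: x ≈ -16.115, y ≈ -9.686 km (keep extra digits for the depth step; rounded: -16.1, -9.7).
Then from the P sphere: z² = 116.16² − (x − 51.3)² − (y − 78.0)² with x = -16.115, y = -9.686, so z ≈ 35.490 ≈ 35.5 km.

x ≈ -16.1 km, y ≈ -9.7 km, depth ≈ 35.5 km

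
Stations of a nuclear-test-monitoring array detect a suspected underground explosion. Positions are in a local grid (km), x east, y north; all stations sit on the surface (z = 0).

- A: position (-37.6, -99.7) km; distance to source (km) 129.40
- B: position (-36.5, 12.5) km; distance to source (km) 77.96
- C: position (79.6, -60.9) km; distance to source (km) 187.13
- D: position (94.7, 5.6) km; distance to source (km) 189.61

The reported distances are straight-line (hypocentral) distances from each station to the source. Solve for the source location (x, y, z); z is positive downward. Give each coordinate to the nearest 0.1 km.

Each station gives a sphere (x−x_i)² + (y−y_i)² + z² = d_i² (stations at z=0).
Subtracting the A sphere from B and C: z² cancels, leaving linear equations in x and y:
2.2 x + 224.4 y = 801.25
234.4 x + 77.6 y = -19582.16
Solving: x ≈ -85.000, y ≈ 4.404 km (keep extra digits for the depth step; rounded: -85.0, 4.4).
Then from the A sphere: z² = 129.40² − (x + 37.6)² − (y + 99.7)² with x = -85.000, y = 4.404, so z ≈ 60.498 ≈ 60.5 km.
Check against D (with the unrounded solution): distance 189.61 ≈ 189.61 km. ✓

(-85.0, 4.4, 60.5)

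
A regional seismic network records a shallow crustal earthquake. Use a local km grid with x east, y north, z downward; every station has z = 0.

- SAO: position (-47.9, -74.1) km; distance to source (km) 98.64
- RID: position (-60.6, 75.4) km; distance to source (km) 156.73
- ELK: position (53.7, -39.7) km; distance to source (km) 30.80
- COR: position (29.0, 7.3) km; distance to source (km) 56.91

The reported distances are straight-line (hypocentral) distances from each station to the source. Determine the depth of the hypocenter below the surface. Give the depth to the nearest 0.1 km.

Each station gives a sphere (x−x_i)² + (y−y_i)² + z² = d_i² (stations at z=0).
Subtracting the SAO sphere from RID and ELK: z² cancels, leaving linear equations in x and y:
-25.4 x + 299.0 y = -13262.14
203.2 x + 68.8 y = 5455.77
Solving: x ≈ 40.697, y ≈ -40.898 km (keep extra digits for the depth step; rounded: 40.7, -40.9).
Then from the SAO sphere: z² = 98.64² − (x + 47.9)² − (y + 74.1)² with x = 40.697, y = -40.898, so z ≈ 27.894 ≈ 27.9 km.

z ≈ 27.9 km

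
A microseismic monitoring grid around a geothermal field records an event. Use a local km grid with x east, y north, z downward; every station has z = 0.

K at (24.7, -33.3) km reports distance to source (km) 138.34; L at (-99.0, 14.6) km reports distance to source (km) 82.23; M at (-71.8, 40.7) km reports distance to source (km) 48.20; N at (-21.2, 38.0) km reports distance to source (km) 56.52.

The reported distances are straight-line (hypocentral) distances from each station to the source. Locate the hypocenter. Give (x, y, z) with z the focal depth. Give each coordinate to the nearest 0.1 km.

x ≈ -53.0 km, y ≈ 78.9 km, depth ≈ 22.6 km

Each station gives a sphere (x−x_i)² + (y−y_i)² + z² = d_i² (stations at z=0).
Subtracting the K sphere from L and M: z² cancels, leaving linear equations in x and y:
-247.4 x + 95.8 y = 20671.36
-193.0 x + 148.0 y = 21907.47
Solving: x ≈ -52.998, y ≈ 78.911 km (keep extra digits for the depth step; rounded: -53.0, 78.9).
Then from the K sphere: z² = 138.34² − (x − 24.7)² − (y + 33.3)² with x = -52.998, y = 78.911, so z ≈ 22.576 ≈ 22.6 km.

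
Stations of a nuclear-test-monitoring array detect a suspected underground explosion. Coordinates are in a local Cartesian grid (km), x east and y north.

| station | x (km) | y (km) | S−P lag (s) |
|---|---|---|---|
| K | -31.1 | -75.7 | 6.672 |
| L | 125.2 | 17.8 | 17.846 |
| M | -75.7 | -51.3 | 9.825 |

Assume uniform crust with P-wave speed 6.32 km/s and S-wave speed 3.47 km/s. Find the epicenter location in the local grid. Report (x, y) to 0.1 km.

x ≈ -2.3 km, y ≈ -33.2 km

Distance from S−P lag: d = Δt · v_P v_S / (v_P − v_S) = Δt · (6.32·3.47)/(6.32−3.47) ≈ 7.6949·Δt.
So d_K = 51.34, d_L = 137.32, d_M = 75.60 km.
Circle about each station: (x + 31.1)² + (y + 75.7)² = 51.34²; (x − 125.2)² + (y − 17.8)² = 137.32²; (x + 75.7)² + (y + 51.3)² = 75.60².
Subtracting pairs of circle equations eliminates x²+y² and gives linear equations (the radical axes):
312.6 x + 187.0 y = -6926.81
-89.2 x + 48.8 y = -1415.08
Solving the 2×2 system: x ≈ -2.3, y ≈ -33.2 km.
Check against K (with the unrounded x, y): √((x + 31.1)²+(y + 75.7)²) = 51.34 ≈ 51.34 km. ✓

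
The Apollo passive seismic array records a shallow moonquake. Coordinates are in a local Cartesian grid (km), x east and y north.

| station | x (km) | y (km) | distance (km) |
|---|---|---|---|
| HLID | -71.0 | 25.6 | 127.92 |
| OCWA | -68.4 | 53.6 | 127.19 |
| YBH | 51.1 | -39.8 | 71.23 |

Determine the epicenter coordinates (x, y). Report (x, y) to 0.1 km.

x ≈ 56.8 km, y ≈ 31.2 km

Circle about each station: (x + 71.0)² + (y − 25.6)² = 127.92²; (x + 68.4)² + (y − 53.6)² = 127.19²; (x − 51.1)² + (y + 39.8)² = 71.23².
Subtracting pairs of circle equations eliminates x²+y² and gives linear equations (the radical axes):
5.2 x + 56.0 y = 2041.39
244.2 x − 130.8 y = 9788.70
Solving the 2×2 system: x ≈ 56.8, y ≈ 31.2 km.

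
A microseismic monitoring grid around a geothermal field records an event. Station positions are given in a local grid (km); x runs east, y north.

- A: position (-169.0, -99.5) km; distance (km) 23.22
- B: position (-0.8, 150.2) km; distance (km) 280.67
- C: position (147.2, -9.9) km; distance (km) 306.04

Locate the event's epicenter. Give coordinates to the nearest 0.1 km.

Circle about each station: (x + 169.0)² + (y + 99.5)² = 23.22²; (x + 0.8)² + (y − 150.2)² = 280.67²; (x − 147.2)² + (y + 9.9)² = 306.04².
Subtracting pairs of circle equations eliminates x²+y² and gives linear equations (the radical axes):
336.4 x + 499.4 y = -94137.05
632.4 x + 179.2 y = -109816.71
Solving the 2×2 system: x ≈ -148.6, y ≈ -88.4 km.

-148.6 km east, -88.4 km north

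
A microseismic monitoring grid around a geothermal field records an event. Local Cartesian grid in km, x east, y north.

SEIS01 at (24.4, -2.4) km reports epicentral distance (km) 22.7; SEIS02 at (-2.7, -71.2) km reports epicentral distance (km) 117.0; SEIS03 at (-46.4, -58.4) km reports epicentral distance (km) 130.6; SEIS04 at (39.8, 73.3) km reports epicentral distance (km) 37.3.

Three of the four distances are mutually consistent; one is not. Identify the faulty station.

Solve using three stations at a time. Using SEIS02, SEIS03, SEIS04 (subtract circle equations pairwise → linear system) gives (x, y) ≈ (43.6, 36.2).
Distances from that point to each station vs reported:
  SEIS01: calculated 43.1 vs reported 22.7 → residual 20.4 km
  SEIS02: calculated 117.0 vs reported 117.0 → residual 0.0 km
  SEIS03: calculated 130.6 vs reported 130.6 → residual 0.0 km
  SEIS04: calculated 37.2 vs reported 37.3 → residual 0.1 km
SEIS02, SEIS03, SEIS04 are mutually consistent (residuals ≈ 0); SEIS01 is off by 20.4 km.

SEIS01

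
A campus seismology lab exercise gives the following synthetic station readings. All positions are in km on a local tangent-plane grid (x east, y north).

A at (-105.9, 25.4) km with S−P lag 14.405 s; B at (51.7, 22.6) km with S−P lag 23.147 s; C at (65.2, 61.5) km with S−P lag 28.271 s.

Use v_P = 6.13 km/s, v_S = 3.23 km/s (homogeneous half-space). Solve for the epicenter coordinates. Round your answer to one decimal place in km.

Distance from S−P lag: d = Δt · v_P v_S / (v_P − v_S) = Δt · (6.13·3.23)/(6.13−3.23) ≈ 6.8276·Δt.
So d_A = 98.35, d_B = 158.04, d_C = 193.02 km.
Circle about each station: (x + 105.9)² + (y − 25.4)² = 98.35²; (x − 51.7)² + (y − 22.6)² = 158.04²; (x − 65.2)² + (y − 61.5)² = 193.02².
Subtracting the A equation from the B and C equations removes the quadratic terms:
315.2 x − 5.6 y = -23980.24
342.2 x + 72.2 y = -31410.68
Solving the 2×2 system: x ≈ -77.3, y ≈ -68.7 km.

x ≈ -77.3 km, y ≈ -68.7 km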